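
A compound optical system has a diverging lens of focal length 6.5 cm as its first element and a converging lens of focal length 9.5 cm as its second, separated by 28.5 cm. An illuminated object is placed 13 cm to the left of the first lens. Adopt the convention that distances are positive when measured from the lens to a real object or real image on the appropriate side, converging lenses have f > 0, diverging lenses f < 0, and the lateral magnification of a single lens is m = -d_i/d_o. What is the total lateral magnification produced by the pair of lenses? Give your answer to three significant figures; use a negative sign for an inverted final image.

-0.136

Lens 1: 1/d_i1 = 1/f_1 - 1/d_o1 = 1/(-6.5) - 1/13 = -0.23077 cm^-1, so d_i1 = -4.333 cm.
m_1 = -(-4.333)/13 = 0.3333.
The intermediate image is virtual, 4.333 cm to the left of lens 1, so d_o2 = L - d_i1 = 28.5 - (-4.333) = 32.833 cm.
Lens 2: 1/d_i2 = 1/f_2 - 1/d_o2 = 1/9.5 - 1/(32.833) = 0.07481 cm^-1, so d_i2 = 13.368 cm.
m_2 = -(13.368)/(32.833) = -0.4071.
Total m = m_1 x m_2 = (0.3333)(-0.4071) = -0.1357.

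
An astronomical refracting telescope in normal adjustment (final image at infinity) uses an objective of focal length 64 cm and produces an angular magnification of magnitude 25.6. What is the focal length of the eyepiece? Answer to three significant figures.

|M| = f_obj/f_eye, so f_eye = f_obj/|M| = 64/25.6 = 2.500 cm.

2.50 cm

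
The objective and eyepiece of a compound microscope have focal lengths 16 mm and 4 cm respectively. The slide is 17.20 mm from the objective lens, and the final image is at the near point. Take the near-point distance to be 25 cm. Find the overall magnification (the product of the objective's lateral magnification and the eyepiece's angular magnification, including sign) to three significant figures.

Convert to cm: f_obj = 16 mm = 1.6 cm; d_o = 17.20 mm = 1.72 cm.
Objective: 1/d_i = 1/f_obj - 1/d_o = 1/1.6 - 1/1.72 = 0.04360 cm^-1, so d_i = 22.933 cm.
m_obj = -d_i/d_o = -22.933/1.72 = -13.333.
Eyepiece angular magnification (image at near point): M_eye = 1 + D/f_e = 1 + 25/4 = 7.250.
Overall M = m_obj x M_eye = (-13.333)(7.250) = -96.67.

-96.7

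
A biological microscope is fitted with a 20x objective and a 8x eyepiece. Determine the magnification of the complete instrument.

The overall magnification of a compound microscope is the product of the objective and eyepiece magnifications:
M = M_obj x M_eye = 20 x 8 = 160.

160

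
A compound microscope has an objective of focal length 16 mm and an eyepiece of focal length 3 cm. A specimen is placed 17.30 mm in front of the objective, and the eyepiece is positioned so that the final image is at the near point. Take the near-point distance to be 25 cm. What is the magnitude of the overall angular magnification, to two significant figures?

110

Convert to cm: f_obj = 16 mm = 1.6 cm; d_o = 17.30 mm = 1.73 cm.
Objective: 1/d_i = 1/f_obj - 1/d_o = 1/1.6 - 1/1.73 = 0.04697 cm^-1, so d_i = 21.292 cm.
m_obj = -d_i/d_o = -21.292/1.73 = -12.308.
Eyepiece angular magnification (image at near point): M_eye = 1 + D/f_e = 1 + 25/3 = 9.333.
Overall M = m_obj x M_eye = (-12.308)(9.333) = -114.87.
|M| = 114.87.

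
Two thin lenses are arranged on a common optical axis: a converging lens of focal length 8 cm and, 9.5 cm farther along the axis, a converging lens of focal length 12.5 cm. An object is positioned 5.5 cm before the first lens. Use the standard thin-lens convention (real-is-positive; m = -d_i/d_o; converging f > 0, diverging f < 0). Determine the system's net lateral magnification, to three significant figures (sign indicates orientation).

-2.74

Applying the thin-lens equation to the first lens, 1/8 = 1/5.5 + 1/d_i1, which gives d_i1 = -17.600 cm.
Its lateral magnification is m_1 = -d_i1/d_o1 = -(-17.600)/5.5 = 3.2000.
The intermediate image is virtual, 17.600 cm to the left of lens 1, so d_o2 = L - d_i1 = 9.5 - (-17.600) = 27.100 cm.
Applying the thin-lens equation again with f_2 = 12.5 cm and d_o2 = 27.100 cm gives d_i2 = 23.202 cm.
m_2 = -(23.202)/(27.100) = -0.8562.
The system's lateral magnification is m_1 m_2 = (3.2000)(-0.8562) = -2.7397.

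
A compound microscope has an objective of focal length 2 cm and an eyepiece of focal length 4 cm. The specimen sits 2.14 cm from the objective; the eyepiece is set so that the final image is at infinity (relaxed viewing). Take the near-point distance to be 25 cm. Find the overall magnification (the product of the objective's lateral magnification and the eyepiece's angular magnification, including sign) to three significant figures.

-89.3

Objective: 1/d_i = 1/f_obj - 1/d_o = 1/2 - 1/2.14 = 0.03271 cm^-1, so d_i = 30.571 cm.
m_obj = -d_i/d_o = -30.571/2.14 = -14.286.
Eyepiece angular magnification (image at infinity): M_eye = D/f_e = 25/4 = 6.250.
Overall M = m_obj x M_eye = (-14.286)(6.250) = -89.29.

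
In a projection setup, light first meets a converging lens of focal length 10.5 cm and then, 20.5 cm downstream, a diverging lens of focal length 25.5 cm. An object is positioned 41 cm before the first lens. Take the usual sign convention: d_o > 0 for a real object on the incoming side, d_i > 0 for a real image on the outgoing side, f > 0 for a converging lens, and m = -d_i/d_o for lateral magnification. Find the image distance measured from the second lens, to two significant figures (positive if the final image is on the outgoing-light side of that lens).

-5.1 cm

First lens: d_i1 = 1/(1/10.5 - 1/41) = 14.115 cm.
Object distance for lens 2: d_o2 = 20.5 - 14.115 = 6.385 cm.
Second lens: d_i2 = 1/(1/(-25.5) - 1/(6.385)) = -5.107 cm.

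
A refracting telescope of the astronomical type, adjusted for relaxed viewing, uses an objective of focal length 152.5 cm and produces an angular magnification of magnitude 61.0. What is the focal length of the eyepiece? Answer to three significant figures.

2.50 cm

|M| = f_obj/f_eye, so f_eye = f_obj/|M| = 152.5/61.0 = 2.500 cm.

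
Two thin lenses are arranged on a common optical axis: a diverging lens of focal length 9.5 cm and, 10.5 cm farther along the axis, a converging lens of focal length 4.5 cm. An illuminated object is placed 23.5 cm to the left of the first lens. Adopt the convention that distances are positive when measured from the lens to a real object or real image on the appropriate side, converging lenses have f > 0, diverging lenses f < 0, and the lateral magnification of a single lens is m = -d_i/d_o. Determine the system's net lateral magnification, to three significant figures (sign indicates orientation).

Lens 1: 1/d_i1 = 1/f_1 - 1/d_o1 = 1/(-9.5) - 1/23.5 = -0.14782 cm^-1, so d_i1 = -6.765 cm.
m_1 = -(-6.765)/23.5 = 0.2879.
With d_i1 < 0 the first image is virtual and lies on the object side; the object distance for lens 2 is d_o2 = 10.5 - (-6.765) = 17.265 cm.
Lens 2: 1/d_i2 = 1/f_2 - 1/d_o2 = 1/4.5 - 1/(17.265) = 0.16430 cm^-1, so d_i2 = 6.086 cm.
m_2 = -(6.086)/(17.265) = -0.3525.
The system's lateral magnification is m_1 m_2 = (0.2879)(-0.3525) = -0.1015.

-0.101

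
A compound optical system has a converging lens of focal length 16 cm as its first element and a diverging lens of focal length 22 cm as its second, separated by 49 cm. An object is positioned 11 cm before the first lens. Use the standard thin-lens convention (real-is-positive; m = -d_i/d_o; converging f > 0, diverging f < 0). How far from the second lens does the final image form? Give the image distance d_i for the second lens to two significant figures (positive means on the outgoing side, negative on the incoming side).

Applying the thin-lens equation to the first lens, 1/16 = 1/11 + 1/d_i1, which gives d_i1 = -35.200 cm.
The intermediate image is virtual, 35.200 cm to the left of lens 1, so d_o2 = L - d_i1 = 49 - (-35.200) = 84.200 cm.
Applying the thin-lens equation again with f_2 = -22 cm and d_o2 = 84.200 cm gives d_i2 = -17.443 cm.

-17 cm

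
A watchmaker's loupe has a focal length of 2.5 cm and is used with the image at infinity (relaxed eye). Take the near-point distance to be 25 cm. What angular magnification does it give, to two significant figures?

10

M = D/f = 25/2.5 = 10.000.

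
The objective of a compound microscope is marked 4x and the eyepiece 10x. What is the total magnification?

The overall magnification of a compound microscope is the product of the objective and eyepiece magnifications:
M = M_obj x M_eye = 4 x 10 = 40.

40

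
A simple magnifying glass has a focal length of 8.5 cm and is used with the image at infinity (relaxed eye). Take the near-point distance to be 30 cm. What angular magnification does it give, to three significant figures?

3.53

M = D/f = 30/8.5 = 3.529.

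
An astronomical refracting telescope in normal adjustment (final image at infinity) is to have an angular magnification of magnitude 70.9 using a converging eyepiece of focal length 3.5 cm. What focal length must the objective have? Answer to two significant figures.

|M| = f_obj/|f_eye|, so f_obj = |M| x |f_eye| = 70.9 x 3.5 = 248.150 cm.

250 cm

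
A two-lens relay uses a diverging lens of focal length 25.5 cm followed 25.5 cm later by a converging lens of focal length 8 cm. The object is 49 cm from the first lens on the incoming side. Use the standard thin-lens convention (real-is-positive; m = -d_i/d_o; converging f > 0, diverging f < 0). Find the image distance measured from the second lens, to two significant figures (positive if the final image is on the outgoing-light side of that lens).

First lens: d_i1 = 1/(1/(-25.5) - 1/49) = -16.772 cm.
With d_i1 < 0 the first image is virtual and lies on the object side; the object distance for lens 2 is d_o2 = 25.5 - (-16.772) = 42.272 cm.
Second lens: d_i2 = 1/(1/8 - 1/(42.272)) = 9.867 cm.

9.9 cm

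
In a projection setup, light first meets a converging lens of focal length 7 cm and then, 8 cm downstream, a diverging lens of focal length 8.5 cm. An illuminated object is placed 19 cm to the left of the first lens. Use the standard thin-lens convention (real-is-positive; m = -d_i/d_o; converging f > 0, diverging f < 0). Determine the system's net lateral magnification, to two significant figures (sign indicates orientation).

-0.92

Lens 1: 1/d_i1 = 1/f_1 - 1/d_o1 = 1/7 - 1/19 = 0.09023 cm^-1, so d_i1 = 11.083 cm.
m_1 = -(11.083)/19 = -0.5833.
This image would form 11.083 cm past lens 1, i.e. 3.083 cm beyond lens 2, so it is a virtual object for lens 2: d_o2 = 8 - 11.083 = -3.083 cm.
Lens 2: 1/d_i2 = 1/f_2 - 1/d_o2 = 1/(-8.5) - 1/(-3.083) = 0.20668 cm^-1, so d_i2 = 4.838 cm.
m_2 = -(4.838)/(-3.083) = 1.5692.
Overall magnification: m = m_1 m_2 = -0.9154.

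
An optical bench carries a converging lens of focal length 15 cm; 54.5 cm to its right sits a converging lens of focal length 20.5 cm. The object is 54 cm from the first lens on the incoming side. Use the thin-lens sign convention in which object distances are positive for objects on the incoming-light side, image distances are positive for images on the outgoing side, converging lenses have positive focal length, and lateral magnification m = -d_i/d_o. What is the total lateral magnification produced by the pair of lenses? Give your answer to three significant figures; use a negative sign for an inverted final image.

Lens 1: 1/d_i1 = 1/f_1 - 1/d_o1 = 1/15 - 1/54 = 0.04815 cm^-1, so d_i1 = 20.769 cm.
m_1 = -(20.769)/54 = -0.3846.
The intermediate image is 20.769 cm to the right of lens 1, so d_o2 = L - d_i1 = 54.5 - 20.769 = 33.731 cm.
Lens 2: 1/d_i2 = 1/f_2 - 1/d_o2 = 1/20.5 - 1/(33.731) = 0.01913 cm^-1, so d_i2 = 52.263 cm.
m_2 = -(52.263)/(33.731) = -1.5494.
The system's lateral magnification is m_1 m_2 = (-0.3846)(-1.5494) = 0.5959.

0.596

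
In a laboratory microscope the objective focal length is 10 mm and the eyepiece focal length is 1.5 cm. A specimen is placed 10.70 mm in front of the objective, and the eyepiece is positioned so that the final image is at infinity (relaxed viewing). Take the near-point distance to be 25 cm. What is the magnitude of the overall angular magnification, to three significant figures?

238

Convert to cm: f_obj = 10 mm = 1 cm; d_o = 10.70 mm = 1.07 cm.
Objective: 1/d_i = 1/f_obj - 1/d_o = 1/1 - 1/1.07 = 0.06542 cm^-1, so d_i = 15.286 cm.
m_obj = -d_i/d_o = -15.286/1.07 = -14.286.
Eyepiece angular magnification (image at infinity): M_eye = D/f_e = 25/1.5 = 16.667.
Overall M = m_obj x M_eye = (-14.286)(16.667) = -238.10.
|M| = 238.10.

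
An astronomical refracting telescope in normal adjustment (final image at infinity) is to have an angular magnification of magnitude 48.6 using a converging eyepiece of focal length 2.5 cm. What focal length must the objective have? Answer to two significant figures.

120 cm

|M| = f_obj/|f_eye|, so f_obj = |M| x |f_eye| = 48.6 x 2.5 = 121.500 cm.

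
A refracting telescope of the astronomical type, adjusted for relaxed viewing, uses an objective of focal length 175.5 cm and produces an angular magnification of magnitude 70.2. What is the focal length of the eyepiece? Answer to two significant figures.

2.5 cm

|M| = f_obj/f_eye, so f_eye = f_obj/|M| = 175.5/70.2 = 2.500 cm.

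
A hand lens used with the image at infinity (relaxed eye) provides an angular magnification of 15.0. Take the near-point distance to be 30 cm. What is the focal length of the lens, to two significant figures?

For the image at infinity, M = D/f.
f = D/M = 30/15.0 = 2.000 cm.

2.0 cm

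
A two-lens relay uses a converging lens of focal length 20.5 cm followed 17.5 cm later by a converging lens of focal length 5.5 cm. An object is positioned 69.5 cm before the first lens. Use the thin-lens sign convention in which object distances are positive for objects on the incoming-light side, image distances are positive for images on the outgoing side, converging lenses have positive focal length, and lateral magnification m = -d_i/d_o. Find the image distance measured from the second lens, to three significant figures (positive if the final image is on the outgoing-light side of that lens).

Lens 1: 1/d_i1 = 1/f_1 - 1/d_o1 = 1/20.5 - 1/69.5 = 0.03439 cm^-1, so d_i1 = 29.077 cm.
This image would form 29.077 cm past lens 1, i.e. 11.577 cm beyond lens 2, so it is a virtual object for lens 2: d_o2 = 17.5 - 29.077 = -11.577 cm.
Lens 2: 1/d_i2 = 1/f_2 - 1/d_o2 = 1/5.5 - 1/(-11.577) = 0.26820 cm^-1, so d_i2 = 3.729 cm.

3.73 cm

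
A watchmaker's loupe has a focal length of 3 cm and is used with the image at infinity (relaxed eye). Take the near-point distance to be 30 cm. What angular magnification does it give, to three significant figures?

10.0

M = D/f = 30/3 = 10.000.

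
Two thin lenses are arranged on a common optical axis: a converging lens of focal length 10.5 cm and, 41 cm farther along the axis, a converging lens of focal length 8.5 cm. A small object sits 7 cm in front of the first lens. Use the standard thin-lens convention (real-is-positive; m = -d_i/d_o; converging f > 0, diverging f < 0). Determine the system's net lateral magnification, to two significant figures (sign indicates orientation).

Applying the thin-lens equation to the first lens, 1/10.5 = 1/7 + 1/d_i1, which gives d_i1 = -21.000 cm.
Its lateral magnification is m_1 = -d_i1/d_o1 = -(-21.000)/7 = 3.0000.
With d_i1 < 0 the first image is virtual and lies on the object side; the object distance for lens 2 is d_o2 = 41 - (-21.000) = 62.000 cm.
Applying the thin-lens equation again with f_2 = 8.5 cm and d_o2 = 62.000 cm gives d_i2 = 9.850 cm.
m_2 = -(9.850)/(62.000) = -0.1589.
Overall magnification: m = m_1 m_2 = -0.4766.

-0.48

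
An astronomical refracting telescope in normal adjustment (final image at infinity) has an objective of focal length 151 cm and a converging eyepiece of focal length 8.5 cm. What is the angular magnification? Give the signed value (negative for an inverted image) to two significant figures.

M = -f_obj/f_eye = -151/(8.5) = -17.765.

-18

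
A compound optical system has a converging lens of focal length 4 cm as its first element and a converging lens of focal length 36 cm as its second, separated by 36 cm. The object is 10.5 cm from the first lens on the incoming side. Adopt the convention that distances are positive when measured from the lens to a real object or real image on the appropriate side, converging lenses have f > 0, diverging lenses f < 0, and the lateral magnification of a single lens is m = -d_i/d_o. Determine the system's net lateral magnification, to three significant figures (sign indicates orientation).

-3.43

Lens 1: 1/d_i1 = 1/f_1 - 1/d_o1 = 1/4 - 1/10.5 = 0.15476 cm^-1, so d_i1 = 6.462 cm.
m_1 = -(6.462)/10.5 = -0.6154.
The intermediate image is 6.462 cm to the right of lens 1, so d_o2 = L - d_i1 = 36 - 6.462 = 29.538 cm.
Lens 2: 1/d_i2 = 1/f_2 - 1/d_o2 = 1/36 - 1/(29.538) = -0.00608 cm^-1, so d_i2 = -164.571 cm.
m_2 = -(-164.571)/(29.538) = 5.5714.
Overall magnification: m = m_1 m_2 = -3.4286.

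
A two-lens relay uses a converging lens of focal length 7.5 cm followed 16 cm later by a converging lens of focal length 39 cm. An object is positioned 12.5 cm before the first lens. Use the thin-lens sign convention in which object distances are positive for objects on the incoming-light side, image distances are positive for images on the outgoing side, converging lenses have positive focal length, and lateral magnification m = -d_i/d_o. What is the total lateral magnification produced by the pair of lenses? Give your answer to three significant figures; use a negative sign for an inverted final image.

-1.40

Applying the thin-lens equation to the first lens, 1/7.5 = 1/12.5 + 1/d_i1, which gives d_i1 = 18.750 cm.
Its lateral magnification is m_1 = -d_i1/d_o1 = -(18.750)/12.5 = -1.5000.
This image would form 18.750 cm past lens 1, i.e. 2.750 cm beyond lens 2, so it is a virtual object for lens 2: d_o2 = 16 - 18.750 = -2.750 cm.
Applying the thin-lens equation again with f_2 = 39 cm and d_o2 = -2.750 cm gives d_i2 = 2.569 cm.
m_2 = -(2.569)/(-2.750) = 0.9341.
Total m = m_1 x m_2 = (-1.5000)(0.9341) = -1.4012.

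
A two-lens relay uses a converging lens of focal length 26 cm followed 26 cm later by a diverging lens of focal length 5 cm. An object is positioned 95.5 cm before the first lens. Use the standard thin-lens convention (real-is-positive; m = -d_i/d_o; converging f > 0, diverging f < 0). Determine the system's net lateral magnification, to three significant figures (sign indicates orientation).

Lens 1: 1/d_i1 = 1/f_1 - 1/d_o1 = 1/26 - 1/95.5 = 0.02799 cm^-1, so d_i1 = 35.727 cm.
m_1 = -(35.727)/95.5 = -0.3741.
This image would form 35.727 cm past lens 1, i.e. 9.727 cm beyond lens 2, so it is a virtual object for lens 2: d_o2 = 26 - 35.727 = -9.727 cm.
Lens 2: 1/d_i2 = 1/f_2 - 1/d_o2 = 1/(-5) - 1/(-9.727) = -0.09719 cm^-1, so d_i2 = -10.289 cm.
m_2 = -(-10.289)/(-9.727) = -1.0578.
Total m = m_1 x m_2 = (-0.3741)(-1.0578) = 0.3957.

0.396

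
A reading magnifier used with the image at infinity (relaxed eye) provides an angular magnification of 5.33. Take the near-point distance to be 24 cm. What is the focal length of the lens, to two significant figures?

4.5 cm

For the image at infinity, M = D/f.
f = D/M = 24/5.33 = 4.503 cm.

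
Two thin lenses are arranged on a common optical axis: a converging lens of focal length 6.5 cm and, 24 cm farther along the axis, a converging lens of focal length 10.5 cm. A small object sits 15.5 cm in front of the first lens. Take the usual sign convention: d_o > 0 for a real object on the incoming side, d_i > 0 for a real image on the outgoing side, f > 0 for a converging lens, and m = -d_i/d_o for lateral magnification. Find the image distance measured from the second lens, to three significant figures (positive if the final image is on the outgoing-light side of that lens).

First lens: d_i1 = 1/(1/6.5 - 1/15.5) = 11.194 cm.
That image sits 12.806 cm in front of the second lens, so d_o2 = 12.806 cm.
Second lens: d_i2 = 1/(1/10.5 - 1/(12.806)) = 58.319 cm.

58.3 cm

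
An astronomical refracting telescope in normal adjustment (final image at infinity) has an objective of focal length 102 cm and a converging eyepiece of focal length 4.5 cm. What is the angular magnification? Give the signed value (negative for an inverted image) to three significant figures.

-22.7

M = -f_obj/f_eye = -102/(4.5) = -22.667.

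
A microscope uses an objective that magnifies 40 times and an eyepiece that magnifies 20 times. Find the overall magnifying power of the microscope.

800

The overall magnification of a compound microscope is the product of the objective and eyepiece magnifications:
M = M_obj x M_eye = 40 x 20 = 800.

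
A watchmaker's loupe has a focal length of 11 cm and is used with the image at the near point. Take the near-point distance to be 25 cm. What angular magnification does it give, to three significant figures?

M = 1 + D/f = 1 + 25/11 = 3.273.

3.27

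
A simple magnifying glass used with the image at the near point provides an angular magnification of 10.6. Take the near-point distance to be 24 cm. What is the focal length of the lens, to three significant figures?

2.50 cm

For the image at the near point, M = 1 + D/f.
f = D/(M - 1) = 24/(10.6 - 1) = 2.500 cm.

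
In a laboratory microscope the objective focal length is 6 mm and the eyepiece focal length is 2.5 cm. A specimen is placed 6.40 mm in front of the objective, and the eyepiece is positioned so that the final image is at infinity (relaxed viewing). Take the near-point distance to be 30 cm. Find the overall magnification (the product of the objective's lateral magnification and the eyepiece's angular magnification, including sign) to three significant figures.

-180

Convert to cm: f_obj = 6 mm = 0.6 cm; d_o = 6.40 mm = 0.64 cm.
Objective: 1/d_i = 1/f_obj - 1/d_o = 1/0.6 - 1/0.64 = 0.10417 cm^-1, so d_i = 9.600 cm.
m_obj = -d_i/d_o = -9.600/0.64 = -15.000.
Eyepiece angular magnification (image at infinity): M_eye = D/f_e = 30/2.5 = 12.000.
Overall M = m_obj x M_eye = (-15.000)(12.000) = -180.00.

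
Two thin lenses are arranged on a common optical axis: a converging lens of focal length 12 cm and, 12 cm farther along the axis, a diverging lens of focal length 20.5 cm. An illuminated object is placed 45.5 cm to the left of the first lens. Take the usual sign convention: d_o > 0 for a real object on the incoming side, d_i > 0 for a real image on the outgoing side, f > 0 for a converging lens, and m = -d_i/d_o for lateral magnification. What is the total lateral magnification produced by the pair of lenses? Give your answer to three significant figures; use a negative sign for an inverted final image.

-0.453

Applying the thin-lens equation to the first lens, 1/12 = 1/45.5 + 1/d_i1, which gives d_i1 = 16.299 cm.
Its lateral magnification is m_1 = -d_i1/d_o1 = -(16.299)/45.5 = -0.3582.
Since 16.299 cm > 12 cm, the first image lies past the second lens and serves as a virtual object: d_o2 = L - d_i1 = -4.299 cm.
Applying the thin-lens equation again with f_2 = -20.5 cm and d_o2 = -4.299 cm gives d_i2 = 5.439 cm.
m_2 = -(5.439)/(-4.299) = 1.2653.
Total m = m_1 x m_2 = (-0.3582)(1.2653) = -0.4532.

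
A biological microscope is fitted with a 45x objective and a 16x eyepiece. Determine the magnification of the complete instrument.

The overall magnification of a compound microscope is the product of the objective and eyepiece magnifications:
M = M_obj x M_eye = 45 x 16 = 720.

720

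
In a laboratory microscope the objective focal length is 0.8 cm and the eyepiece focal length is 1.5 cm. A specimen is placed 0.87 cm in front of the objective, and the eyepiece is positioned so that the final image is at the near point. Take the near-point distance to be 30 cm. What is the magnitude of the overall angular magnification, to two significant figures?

Objective: 1/d_i = 1/f_obj - 1/d_o = 1/0.8 - 1/0.87 = 0.10057 cm^-1, so d_i = 9.943 cm.
m_obj = -d_i/d_o = -9.943/0.87 = -11.429.
Eyepiece angular magnification (image at near point): M_eye = 1 + D/f_e = 1 + 30/1.5 = 21.000.
Overall M = m_obj x M_eye = (-11.429)(21.000) = -240.00.
|M| = 240.00.

240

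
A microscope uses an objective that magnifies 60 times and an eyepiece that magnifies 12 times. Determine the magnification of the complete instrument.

720

The overall magnification of a compound microscope is the product of the objective and eyepiece magnifications:
M = M_obj x M_eye = 60 x 12 = 720.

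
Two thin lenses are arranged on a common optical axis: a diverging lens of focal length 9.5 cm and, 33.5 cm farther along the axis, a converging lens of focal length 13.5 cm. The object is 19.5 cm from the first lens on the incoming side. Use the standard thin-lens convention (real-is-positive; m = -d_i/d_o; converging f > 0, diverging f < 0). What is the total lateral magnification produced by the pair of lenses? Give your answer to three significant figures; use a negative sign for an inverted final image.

First lens: d_i1 = 1/(1/(-9.5) - 1/19.5) = -6.388 cm.
m_1 = -(-6.388)/19.5 = 0.3276.
The intermediate image is virtual, 6.388 cm to the left of lens 1, so d_o2 = L - d_i1 = 33.5 - (-6.388) = 39.888 cm.
Second lens: d_i2 = 1/(1/13.5 - 1/(39.888)) = 20.407 cm.
m_2 = -(20.407)/(39.888) = -0.5116.
Total m = m_1 x m_2 = (0.3276)(-0.5116) = -0.1676.

-0.168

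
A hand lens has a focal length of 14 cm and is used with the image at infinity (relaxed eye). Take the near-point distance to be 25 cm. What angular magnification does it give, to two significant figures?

1.8

M = D/f = 25/14 = 1.786.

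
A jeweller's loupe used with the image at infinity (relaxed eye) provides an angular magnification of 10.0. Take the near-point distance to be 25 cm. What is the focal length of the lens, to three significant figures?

For the image at infinity, M = D/f.
f = D/M = 25/10.0 = 2.500 cm.

2.50 cm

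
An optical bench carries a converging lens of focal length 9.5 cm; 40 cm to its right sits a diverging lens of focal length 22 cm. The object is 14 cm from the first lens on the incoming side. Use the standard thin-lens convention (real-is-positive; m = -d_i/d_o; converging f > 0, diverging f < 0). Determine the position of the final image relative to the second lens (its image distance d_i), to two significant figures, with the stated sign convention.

-7.1 cm

Lens 1: 1/d_i1 = 1/f_1 - 1/d_o1 = 1/9.5 - 1/14 = 0.03383 cm^-1, so d_i1 = 29.556 cm.
Object distance for lens 2: d_o2 = 40 - 29.556 = 10.444 cm.
Lens 2: 1/d_i2 = 1/f_2 - 1/d_o2 = 1/(-22) - 1/(10.444) = -0.14120 cm^-1, so d_i2 = -7.082 cm.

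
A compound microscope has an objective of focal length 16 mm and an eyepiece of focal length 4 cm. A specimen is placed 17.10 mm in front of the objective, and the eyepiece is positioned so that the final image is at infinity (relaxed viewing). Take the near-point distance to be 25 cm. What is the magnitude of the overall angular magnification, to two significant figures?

Convert to cm: f_obj = 16 mm = 1.6 cm; d_o = 17.10 mm = 1.71 cm.
Objective: 1/d_i = 1/f_obj - 1/d_o = 1/1.6 - 1/1.71 = 0.04020 cm^-1, so d_i = 24.873 cm.
m_obj = -d_i/d_o = -24.873/1.71 = -14.545.
Eyepiece angular magnification (image at infinity): M_eye = D/f_e = 25/4 = 6.250.
Overall M = m_obj x M_eye = (-14.545)(6.250) = -90.91.
|M| = 90.91.

91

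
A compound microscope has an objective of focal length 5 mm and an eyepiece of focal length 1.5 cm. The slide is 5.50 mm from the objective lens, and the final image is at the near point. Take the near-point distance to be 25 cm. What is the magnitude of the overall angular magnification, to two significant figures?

180

Convert to cm: f_obj = 5 mm = 0.5 cm; d_o = 5.50 mm = 0.55 cm.
Objective: 1/d_i = 1/f_obj - 1/d_o = 1/0.5 - 1/0.55 = 0.18182 cm^-1, so d_i = 5.500 cm.
m_obj = -d_i/d_o = -5.500/0.55 = -10.000.
Eyepiece angular magnification (image at near point): M_eye = 1 + D/f_e = 1 + 25/1.5 = 17.667.
Overall M = m_obj x M_eye = (-10.000)(17.667) = -176.67.
|M| = 176.67.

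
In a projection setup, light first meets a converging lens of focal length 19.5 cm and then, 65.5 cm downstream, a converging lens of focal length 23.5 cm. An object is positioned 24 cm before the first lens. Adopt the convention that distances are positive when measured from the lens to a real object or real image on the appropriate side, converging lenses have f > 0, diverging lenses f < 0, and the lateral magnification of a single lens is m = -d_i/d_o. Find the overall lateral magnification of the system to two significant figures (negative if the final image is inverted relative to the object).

-1.6

Applying the thin-lens equation to the first lens, 1/19.5 = 1/24 + 1/d_i1, which gives d_i1 = 104.000 cm.
Its lateral magnification is m_1 = -d_i1/d_o1 = -(104.000)/24 = -4.3333.
This image would form 104.000 cm past lens 1, i.e. 38.500 cm beyond lens 2, so it is a virtual object for lens 2: d_o2 = 65.5 - 104.000 = -38.500 cm.
Applying the thin-lens equation again with f_2 = 23.5 cm and d_o2 = -38.500 cm gives d_i2 = 14.593 cm.
m_2 = -(14.593)/(-38.500) = 0.3790.
The system's lateral magnification is m_1 m_2 = (-4.3333)(0.3790) = -1.6425.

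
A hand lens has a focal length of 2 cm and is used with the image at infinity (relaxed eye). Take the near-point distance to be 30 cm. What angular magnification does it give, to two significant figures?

15

M = D/f = 30/2 = 15.000.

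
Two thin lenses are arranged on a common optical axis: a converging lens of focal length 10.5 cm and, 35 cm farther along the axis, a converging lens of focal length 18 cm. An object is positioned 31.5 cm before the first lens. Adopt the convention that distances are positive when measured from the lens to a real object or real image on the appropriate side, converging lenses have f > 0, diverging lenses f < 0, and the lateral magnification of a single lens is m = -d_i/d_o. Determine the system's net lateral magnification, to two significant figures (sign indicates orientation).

7.2

Applying the thin-lens equation to the first lens, 1/10.5 = 1/31.5 + 1/d_i1, which gives d_i1 = 15.750 cm.
Its lateral magnification is m_1 = -d_i1/d_o1 = -(15.750)/31.5 = -0.5000.
The intermediate image is 15.750 cm to the right of lens 1, so d_o2 = L - d_i1 = 35 - 15.750 = 19.250 cm.
Applying the thin-lens equation again with f_2 = 18 cm and d_o2 = 19.250 cm gives d_i2 = 277.200 cm.
m_2 = -(277.200)/(19.250) = -14.4000.
Total m = m_1 x m_2 = (-0.5000)(-14.4000) = 7.2000.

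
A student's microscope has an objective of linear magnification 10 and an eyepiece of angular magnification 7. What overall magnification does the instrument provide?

70

The overall magnification of a compound microscope is the product of the objective and eyepiece magnifications:
M = M_obj x M_eye = 10 x 7 = 70.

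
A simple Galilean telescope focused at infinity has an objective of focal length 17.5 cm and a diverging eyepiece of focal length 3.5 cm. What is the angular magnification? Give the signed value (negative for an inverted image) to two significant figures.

5.0

M = -f_obj/f_eye = -17.5/(-3.5) = 5.000.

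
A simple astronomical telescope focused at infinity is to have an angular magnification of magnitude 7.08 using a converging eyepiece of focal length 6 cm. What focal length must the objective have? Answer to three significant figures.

|M| = f_obj/|f_eye|, so f_obj = |M| x |f_eye| = 7.08 x 6 = 42.480 cm.

42.5 cm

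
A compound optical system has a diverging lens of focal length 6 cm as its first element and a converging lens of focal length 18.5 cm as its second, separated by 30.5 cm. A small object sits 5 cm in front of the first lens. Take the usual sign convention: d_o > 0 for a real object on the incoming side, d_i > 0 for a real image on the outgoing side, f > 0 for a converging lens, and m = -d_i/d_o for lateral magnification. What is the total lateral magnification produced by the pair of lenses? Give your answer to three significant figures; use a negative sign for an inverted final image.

-0.685

Applying the thin-lens equation to the first lens, 1/(-6) = 1/5 + 1/d_i1, which gives d_i1 = -2.727 cm.
Its lateral magnification is m_1 = -d_i1/d_o1 = -(-2.727)/5 = 0.5455.
With d_i1 < 0 the first image is virtual and lies on the object side; the object distance for lens 2 is d_o2 = 30.5 - (-2.727) = 33.227 cm.
Applying the thin-lens equation again with f_2 = 18.5 cm and d_o2 = 33.227 cm gives d_i2 = 41.739 cm.
m_2 = -(41.739)/(33.227) = -1.2562.
Total m = m_1 x m_2 = (0.5455)(-1.2562) = -0.6852.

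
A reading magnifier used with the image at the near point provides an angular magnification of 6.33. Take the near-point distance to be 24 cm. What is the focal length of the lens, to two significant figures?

For the image at the near point, M = 1 + D/f.
f = D/(M - 1) = 24/(6.33 - 1) = 4.503 cm.

4.5 cm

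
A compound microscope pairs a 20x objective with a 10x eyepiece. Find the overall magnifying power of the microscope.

200

The overall magnification of a compound microscope is the product of the objective and eyepiece magnifications:
M = M_obj x M_eye = 20 x 10 = 200.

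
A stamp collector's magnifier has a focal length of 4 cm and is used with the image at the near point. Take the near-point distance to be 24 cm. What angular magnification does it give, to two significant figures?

7.0

M = 1 + D/f = 1 + 24/4 = 7.000.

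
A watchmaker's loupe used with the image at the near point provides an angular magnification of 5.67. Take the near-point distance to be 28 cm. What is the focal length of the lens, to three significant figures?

For the image at the near point, M = 1 + D/f.
f = D/(M - 1) = 28/(5.67 - 1) = 5.996 cm.

6.00 cm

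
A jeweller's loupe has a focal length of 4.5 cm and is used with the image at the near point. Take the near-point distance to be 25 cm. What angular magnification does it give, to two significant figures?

6.6

M = 1 + D/f = 1 + 25/4.5 = 6.556.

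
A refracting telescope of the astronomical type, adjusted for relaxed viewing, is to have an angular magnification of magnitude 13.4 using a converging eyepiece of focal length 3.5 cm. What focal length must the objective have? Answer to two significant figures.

|M| = f_obj/|f_eye|, so f_obj = |M| x |f_eye| = 13.4 x 3.5 = 46.900 cm.

47 cm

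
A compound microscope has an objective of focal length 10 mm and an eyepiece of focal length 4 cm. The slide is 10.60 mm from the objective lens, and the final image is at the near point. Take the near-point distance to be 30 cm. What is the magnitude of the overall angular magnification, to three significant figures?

Convert to cm: f_obj = 10 mm = 1 cm; d_o = 10.60 mm = 1.06 cm.
Objective: 1/d_i = 1/f_obj - 1/d_o = 1/1 - 1/1.06 = 0.05660 cm^-1, so d_i = 17.667 cm.
m_obj = -d_i/d_o = -17.667/1.06 = -16.667.
Eyepiece angular magnification (image at near point): M_eye = 1 + D/f_e = 1 + 30/4 = 8.500.
Overall M = m_obj x M_eye = (-16.667)(8.500) = -141.67.
|M| = 141.67.

142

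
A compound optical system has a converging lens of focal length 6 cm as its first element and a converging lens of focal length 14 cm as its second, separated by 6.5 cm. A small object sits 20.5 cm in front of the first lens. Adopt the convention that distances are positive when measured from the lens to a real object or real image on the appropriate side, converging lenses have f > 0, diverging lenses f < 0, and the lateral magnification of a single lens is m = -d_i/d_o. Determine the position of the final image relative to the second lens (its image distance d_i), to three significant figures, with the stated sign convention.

1.74 cm

First lens: d_i1 = 1/(1/6 - 1/20.5) = 8.483 cm.
This image would form 8.483 cm past lens 1, i.e. 1.983 cm beyond lens 2, so it is a virtual object for lens 2: d_o2 = 6.5 - 8.483 = -1.983 cm.
Second lens: d_i2 = 1/(1/14 - 1/(-1.983)) = 1.737 cm.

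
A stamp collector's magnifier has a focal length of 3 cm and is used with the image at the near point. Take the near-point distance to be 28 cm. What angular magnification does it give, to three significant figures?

M = 1 + D/f = 1 + 28/3 = 10.333.

10.3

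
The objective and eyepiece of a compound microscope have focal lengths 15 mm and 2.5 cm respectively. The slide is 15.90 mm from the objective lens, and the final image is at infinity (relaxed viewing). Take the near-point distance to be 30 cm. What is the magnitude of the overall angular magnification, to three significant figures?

Convert to cm: f_obj = 15 mm = 1.5 cm; d_o = 15.90 mm = 1.59 cm.
Objective: 1/d_i = 1/f_obj - 1/d_o = 1/1.5 - 1/1.59 = 0.03774 cm^-1, so d_i = 26.500 cm.
m_obj = -d_i/d_o = -26.500/1.59 = -16.667.
Eyepiece angular magnification (image at infinity): M_eye = D/f_e = 30/2.5 = 12.000.
Overall M = m_obj x M_eye = (-16.667)(12.000) = -200.00.
|M| = 200.00.

200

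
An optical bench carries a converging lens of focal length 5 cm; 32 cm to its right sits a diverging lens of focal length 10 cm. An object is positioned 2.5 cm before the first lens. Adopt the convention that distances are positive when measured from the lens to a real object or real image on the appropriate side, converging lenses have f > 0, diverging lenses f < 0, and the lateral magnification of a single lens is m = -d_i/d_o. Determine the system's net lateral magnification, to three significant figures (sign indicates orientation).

0.426

First lens: d_i1 = 1/(1/5 - 1/2.5) = -5.000 cm.
m_1 = -(-5.000)/2.5 = 2.0000.
The intermediate image is virtual, 5.000 cm to the left of lens 1, so d_o2 = L - d_i1 = 32 - (-5.000) = 37.000 cm.
Second lens: d_i2 = 1/(1/(-10) - 1/(37.000)) = -7.872 cm.
m_2 = -(-7.872)/(37.000) = 0.2128.
Overall magnification: m = m_1 m_2 = 0.4255.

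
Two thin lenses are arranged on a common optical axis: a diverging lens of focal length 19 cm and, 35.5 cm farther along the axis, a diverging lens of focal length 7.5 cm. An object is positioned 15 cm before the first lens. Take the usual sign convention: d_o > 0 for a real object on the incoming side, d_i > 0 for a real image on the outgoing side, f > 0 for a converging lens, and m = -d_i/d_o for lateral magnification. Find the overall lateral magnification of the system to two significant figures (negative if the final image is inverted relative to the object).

0.082

First lens: d_i1 = 1/(1/(-19) - 1/15) = -8.382 cm.
m_1 = -(-8.382)/15 = 0.5588.
The intermediate image is virtual, 8.382 cm to the left of lens 1, so d_o2 = L - d_i1 = 35.5 - (-8.382) = 43.882 cm.
Second lens: d_i2 = 1/(1/(-7.5) - 1/(43.882)) = -6.405 cm.
m_2 = -(-6.405)/(43.882) = 0.1460.
Overall magnification: m = m_1 m_2 = 0.0816.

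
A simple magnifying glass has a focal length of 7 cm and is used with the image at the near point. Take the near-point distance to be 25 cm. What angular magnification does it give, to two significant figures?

4.6

M = 1 + D/f = 1 + 25/7 = 4.571.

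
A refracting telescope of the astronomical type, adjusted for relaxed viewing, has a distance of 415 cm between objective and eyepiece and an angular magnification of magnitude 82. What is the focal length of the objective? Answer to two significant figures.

In normal adjustment the tube length equals f_obj + f_eye and |M| = f_obj/f_eye.
So f_obj = 82 f_eye and 82 f_eye + f_eye = 415 cm, giving f_eye = 415/83 = 5.000 cm and f_obj = 410.000 cm.

410 cm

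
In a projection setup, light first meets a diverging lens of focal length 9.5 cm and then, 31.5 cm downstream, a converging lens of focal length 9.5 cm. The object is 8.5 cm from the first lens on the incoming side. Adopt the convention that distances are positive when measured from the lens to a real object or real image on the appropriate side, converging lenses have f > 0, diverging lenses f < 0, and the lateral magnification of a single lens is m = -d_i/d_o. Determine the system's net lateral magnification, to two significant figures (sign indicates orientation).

-0.19

Lens 1: 1/d_i1 = 1/f_1 - 1/d_o1 = 1/(-9.5) - 1/8.5 = -0.22291 cm^-1, so d_i1 = -4.486 cm.
m_1 = -(-4.486)/8.5 = 0.5278.
With d_i1 < 0 the first image is virtual and lies on the object side; the object distance for lens 2 is d_o2 = 31.5 - (-4.486) = 35.986 cm.
Lens 2: 1/d_i2 = 1/f_2 - 1/d_o2 = 1/9.5 - 1/(35.986) = 0.07747 cm^-1, so d_i2 = 12.907 cm.
m_2 = -(12.907)/(35.986) = -0.3587.
The system's lateral magnification is m_1 m_2 = (0.5278)(-0.3587) = -0.1893.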